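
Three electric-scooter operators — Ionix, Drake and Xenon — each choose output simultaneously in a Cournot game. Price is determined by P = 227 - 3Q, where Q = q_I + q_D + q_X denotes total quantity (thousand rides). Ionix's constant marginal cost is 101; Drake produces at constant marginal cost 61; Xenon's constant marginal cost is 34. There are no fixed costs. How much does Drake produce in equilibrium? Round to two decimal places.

14.92

Ionix's profit: π_I = (227 - 3Q)q_I - (101q_I). Setting ∂π_I/∂q_I = 0: 126 - 6q_I - 3(q_D + q_X) = 0.
Drake's profit: π_D = (227 - 3Q)q_D - (61q_D). Setting ∂π_D/∂q_D = 0: 166 - 6q_D - 3(q_I + q_X) = 0.
Xenon's profit: π_X = (227 - 3Q)q_X - (34q_X). Setting ∂π_X/∂q_X = 0: 193 - 6q_X - 3(q_I + q_D) = 0.
Summing all 3 equations gives 485 − 12Q = 0, hence Q = 485/12.
Back-substituting: q_I = (126 − 485/4)/3 = 19/12, q_D = (166 − 485/4)/3 = 179/12, q_X = (193 − 485/4)/3 = 287/12.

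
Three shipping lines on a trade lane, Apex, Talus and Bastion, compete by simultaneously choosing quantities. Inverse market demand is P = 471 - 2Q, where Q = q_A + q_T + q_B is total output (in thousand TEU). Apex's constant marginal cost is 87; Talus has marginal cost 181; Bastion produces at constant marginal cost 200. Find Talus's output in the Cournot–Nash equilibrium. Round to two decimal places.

26.88

Apex's profit: π_A = (471 - 2Q)q_A - (87q_A). Setting ∂π_A/∂q_A = 0: 384 - 4q_A - 2(q_T + q_B) = 0.
Talus's profit: π_T = (471 - 2Q)q_T - (181q_T). Setting ∂π_T/∂q_T = 0: 290 - 4q_T - 2(q_A + q_B) = 0.
Bastion's first-order condition: 271 - 4q_B - 2(q_A + q_T) = 0.
Adding the 3 conditions: 945 − 4Q − 4Q = 0, i.e. Q = 945/8.
Back-substituting: q_A = (384 − 945/4)/2 = 591/8, q_T = (290 − 945/4)/2 = 215/8, q_B = (271 − 945/4)/2 = 139/8.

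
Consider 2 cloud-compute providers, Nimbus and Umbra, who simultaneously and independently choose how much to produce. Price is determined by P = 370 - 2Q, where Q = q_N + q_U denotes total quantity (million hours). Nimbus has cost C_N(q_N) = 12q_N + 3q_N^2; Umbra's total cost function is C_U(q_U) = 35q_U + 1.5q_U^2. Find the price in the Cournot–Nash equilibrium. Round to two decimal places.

Nimbus's profit: π_N = (370 - 2Q)q_N - (12q_N + 3q_N²). Setting ∂π_N/∂q_N = 0: 358 - 10q_N - 2(q_U) = 0.
Umbra's profit: π_U = (370 - 2Q)q_U - (35q_U + (3/2)q_U²). Setting ∂π_U/∂q_U = 0: 335 - 7q_U - 2(q_N) = 0.
Best responses: q_N = (358 - 2q_U)/10, q_U = (335 - 2q_N)/7.
Solving the pair: q_N = 306/11, q_U = 439/11.
Total output Q = 745/11, so price P = 370 - 2·(745/11) = 234.5455.

234.55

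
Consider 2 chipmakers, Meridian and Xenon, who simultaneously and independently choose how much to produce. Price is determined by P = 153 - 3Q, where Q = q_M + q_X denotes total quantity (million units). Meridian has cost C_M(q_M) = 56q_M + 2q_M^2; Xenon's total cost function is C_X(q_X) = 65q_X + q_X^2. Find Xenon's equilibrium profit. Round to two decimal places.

275.28

Meridian's profit: π_M = (153 - 3Q)q_M - (56q_M + 2q_M²). Setting ∂π_M/∂q_M = 0: 97 - 10q_M - 3(q_X) = 0.
Xenon's profit: π_X = (153 - 3Q)q_X - (65q_X + q_X²). Setting ∂π_X/∂q_X = 0: 88 - 8q_X - 3(q_M) = 0.
Best responses: q_M = (97 - 3q_X)/10, q_X = (88 - 3q_M)/8.
Solving the pair: q_M = 512/71, q_X = 589/71.
Price P = 153 - 3·(1101/71) = 106.4789.
Xenon's profit: 106.4789·(589/71) - 65·(589/71) - (589/71)² = 275.2795.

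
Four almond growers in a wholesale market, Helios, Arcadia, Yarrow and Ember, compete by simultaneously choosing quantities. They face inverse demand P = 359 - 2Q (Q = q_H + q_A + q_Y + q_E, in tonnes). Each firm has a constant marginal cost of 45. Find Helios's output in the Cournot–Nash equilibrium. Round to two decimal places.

31.40

Each firm earns π_i = (359 - 2Q)q_i - 45q_i.
First-order condition (treating rivals' output as given): 314 - 4q_i - 2·Σ_{j≠i} q_j = 0.
With identical firms every q_j equals q_i, so Σ_{j≠i} q_j = 3q_i and 314 = 10q_i, giving q_i = 157/5.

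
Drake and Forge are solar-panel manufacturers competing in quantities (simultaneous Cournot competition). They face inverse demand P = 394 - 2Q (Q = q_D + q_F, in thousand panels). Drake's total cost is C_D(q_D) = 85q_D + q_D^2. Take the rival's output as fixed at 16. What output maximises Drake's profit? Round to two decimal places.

With the rival's output fixed at 16, Drake's profit is π_D = (394 - 2·16 - 2q_D)q_D - (85q_D + q_D²) = (362 - 2q_D)q_D - (85q_D + q_D²).
∂π_D/∂q_D = 277 - 6q_D = 0, so q_D = 277/6.

46.17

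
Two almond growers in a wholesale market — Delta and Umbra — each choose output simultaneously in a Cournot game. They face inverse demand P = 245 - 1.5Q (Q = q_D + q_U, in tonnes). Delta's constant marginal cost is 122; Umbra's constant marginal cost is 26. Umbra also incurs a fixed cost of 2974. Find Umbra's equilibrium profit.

4376

Delta's profit: π_D = (245 - 1.5Q)q_D - (122q_D). Setting ∂π_D/∂q_D = 0: 123 - 3q_D - (3/2)(q_U) = 0.
Umbra's profit: π_U = (245 - 1.5Q)q_U - (26q_U). Setting ∂π_U/∂q_U = 0: 219 - 3q_U - (3/2)(q_D) = 0.
So q_D = (123 - (3/2)q_U)/3 and q_U = (219 - (3/2)q_D)/3.
Substituting one into the other gives q_D = 6 and q_U = 70.
Price P = 245 - (3/2)·76 = 131.
Umbra's profit: (131 - 26)·70 - 2974 = 4376.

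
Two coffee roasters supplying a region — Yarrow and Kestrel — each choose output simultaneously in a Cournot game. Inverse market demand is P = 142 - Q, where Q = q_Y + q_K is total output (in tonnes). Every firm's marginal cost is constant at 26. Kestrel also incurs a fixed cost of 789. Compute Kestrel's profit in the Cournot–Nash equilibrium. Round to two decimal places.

706.11

Each firm earns π_i = (142 - Q)q_i - 26q_i.
Setting ∂π_i/∂q_i = 0 with rivals' quantities fixed: 116 - 2q_i - q_j = 0.
With identical firms every q_j equals q_i, so q_j = q_i and 116 = 3q_i, giving q_i = 116/3.
Price P = 142 - 232/3 = 194/3.
Kestrel's profit: (194/3 - 26)·(116/3) - 789 = 706.1111.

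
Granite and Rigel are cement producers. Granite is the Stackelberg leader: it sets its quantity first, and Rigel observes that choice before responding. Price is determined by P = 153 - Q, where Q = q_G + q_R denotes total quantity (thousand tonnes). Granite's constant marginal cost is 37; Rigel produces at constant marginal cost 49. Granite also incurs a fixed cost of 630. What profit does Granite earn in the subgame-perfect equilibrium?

1418

Solve by backward induction. Given q_G, the follower Rigel maximises π_R = (153 - q_G - q_R)q_R - 49q_R.
Follower FOC: 104 - q_G - 2q_R = 0, so q_R(q_G) = (104 - q_G)/2.
Granite substitutes q_R(q_G) into its own profit: π_G = q_G(153 - q_G - (104 - q_G)/2) - 37q_G = (101 - (1/2)q_G)q_G - 37q_G.
The leader's first-order condition 64 - q_G = 0 yields q_G = 64.
Then q_R = (104 - 64)/2 = 20.
Price P = 153 - 84 = 69.
Granite's profit: (69 - 37)·64 - 630 = 1418.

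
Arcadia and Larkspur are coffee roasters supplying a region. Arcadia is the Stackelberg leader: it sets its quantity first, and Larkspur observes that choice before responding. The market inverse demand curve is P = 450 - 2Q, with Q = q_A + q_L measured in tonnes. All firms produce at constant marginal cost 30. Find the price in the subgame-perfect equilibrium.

135

The follower Larkspur best-responds to any q_A: π_L = (450 - 2Q)q_L - 30q_L.
Follower FOC: 420 - 2q_A - 4q_L = 0, so q_L(q_A) = (420 - 2q_A)/4.
The leader anticipates this reaction. Substituting into P = 450 - 2Q gives P = 240 - q_A, so π_A = (240 - q_A)q_A - 30q_A.
Maximising: ∂π_A/∂q_A = 210 - 2q_A = 0, giving q_A = 105.
Then q_L = (420 - 2·105)/4 = 105/2.
Total output Q = 315/2, so price P = 450 - 2·(315/2) = 135.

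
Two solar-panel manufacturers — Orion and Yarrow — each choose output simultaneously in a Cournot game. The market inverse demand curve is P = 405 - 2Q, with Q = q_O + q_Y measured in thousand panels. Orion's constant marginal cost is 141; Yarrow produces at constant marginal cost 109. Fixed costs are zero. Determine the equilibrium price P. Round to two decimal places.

Orion's profit: π_O = (405 - 2Q)q_O - (141q_O). Setting ∂π_O/∂q_O = 0: 264 - 4q_O - 2(q_Y) = 0.
Yarrow's first-order condition: 296 - 4q_Y - 2(q_O) = 0.
Rearranging gives the reaction functions q_O = (264 - 2q_Y)/4 and q_Y = (296 - 2q_O)/4.
Substituting one into the other gives q_O = 116/3 and q_Y = 164/3.
Total output Q = 280/3, so price P = 405 - 2·(280/3) = 655/3.

218.33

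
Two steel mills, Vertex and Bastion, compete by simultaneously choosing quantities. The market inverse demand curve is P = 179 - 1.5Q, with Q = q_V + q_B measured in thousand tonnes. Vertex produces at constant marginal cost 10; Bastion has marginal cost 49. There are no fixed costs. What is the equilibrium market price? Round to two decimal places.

Vertex's profit: π_V = (179 - 1.5Q)q_V - (10q_V). Setting ∂π_V/∂q_V = 0: 169 - 3q_V - (3/2)(q_B) = 0.
Bastion's profit: π_B = (179 - 1.5Q)q_B - (49q_B). Setting ∂π_B/∂q_B = 0: 130 - 3q_B - (3/2)(q_V) = 0.
So q_V = (169 - (3/2)q_B)/3 and q_B = (130 - (3/2)q_V)/3.
Solving the pair: q_V = 416/9, q_B = 182/9.
Total output Q = 598/9, so price P = 179 - (3/2)·(598/9) = 238/3.

79.33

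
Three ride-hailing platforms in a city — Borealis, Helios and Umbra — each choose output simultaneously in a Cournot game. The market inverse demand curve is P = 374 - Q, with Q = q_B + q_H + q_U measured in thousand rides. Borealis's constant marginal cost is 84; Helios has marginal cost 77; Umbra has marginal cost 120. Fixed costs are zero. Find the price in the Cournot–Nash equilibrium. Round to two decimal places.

163.75

Borealis's profit: π_B = (374 - Q)q_B - (84q_B). Setting ∂π_B/∂q_B = 0: 290 - 2q_B - (q_H + q_U) = 0.
Helios's first-order condition: 297 - 2q_H - (q_B + q_U) = 0.
Umbra's first-order condition: 254 - 2q_U - (q_B + q_H) = 0.
Adding the 3 conditions: 841 − 2Q − 2Q = 0, i.e. Q = 841/4.
Back-substituting: q_B = (290 − 841/4) = 319/4, q_H = (297 − 841/4) = 347/4, q_U = (254 − 841/4) = 175/4.
Total output Q = 841/4, so price P = 374 - 841/4 = 655/4.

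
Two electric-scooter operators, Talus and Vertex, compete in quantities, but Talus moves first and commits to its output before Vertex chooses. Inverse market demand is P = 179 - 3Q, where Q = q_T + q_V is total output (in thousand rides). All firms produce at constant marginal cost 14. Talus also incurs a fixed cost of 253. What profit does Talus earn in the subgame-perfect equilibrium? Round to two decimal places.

881.38

Solve by backward induction. Given q_T, the follower Vertex maximises π_V = (179 - 3q_T - 3q_V)q_V - 14q_V.
∂π_V/∂q_V = 165 - 3q_T - 6q_V = 0 gives the reaction function q_V = (165 - 3q_T)/6.
The leader anticipates this reaction. Substituting into P = 179 - 3Q gives P = 193/2 - (3/2)q_T, so π_T = (193/2 - (3/2)q_T)q_T - 14q_T.
The leader's first-order condition 165/2 - 3q_T = 0 yields q_T = 55/2.
Then q_V = (165 - 3·(55/2))/6 = 55/4.
Price P = 179 - 3·(165/4) = 221/4.
Talus's profit: (221/4 - 14)·(55/2) - 253 = 881.3750.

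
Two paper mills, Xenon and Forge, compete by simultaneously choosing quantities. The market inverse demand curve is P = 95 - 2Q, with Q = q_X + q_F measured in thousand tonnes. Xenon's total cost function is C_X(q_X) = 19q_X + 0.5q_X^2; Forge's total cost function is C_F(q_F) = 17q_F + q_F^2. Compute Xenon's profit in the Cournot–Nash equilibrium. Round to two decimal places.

Xenon's profit: π_X = (95 - 2Q)q_X - (19q_X + (1/2)q_X²). Setting ∂π_X/∂q_X = 0: 76 - 5q_X - 2(q_F) = 0.
Forge's first-order condition: 78 - 6q_F - 2(q_X) = 0.
So q_X = (76 - 2q_F)/5 and q_F = (78 - 2q_X)/6.
Substituting one into the other gives q_X = 150/13 and q_F = 119/13.
Price P = 95 - 2·(269/13) = 697/13.
Xenon's profit: (697/13)·(150/13) - 19·(150/13) - (1/2)(150/13)² = 332.8402.

332.84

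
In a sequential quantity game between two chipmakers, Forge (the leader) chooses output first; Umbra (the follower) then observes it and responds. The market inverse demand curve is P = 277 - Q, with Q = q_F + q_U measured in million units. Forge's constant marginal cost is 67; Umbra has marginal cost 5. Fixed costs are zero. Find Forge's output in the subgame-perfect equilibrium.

Solve by backward induction. Given q_F, the follower Umbra maximises π_U = (277 - q_F - q_U)q_U - 5q_U.
Setting the follower's marginal profit to zero, 272 - q_F - 2q_U = 0, i.e. q_U = (272 - q_F)/2.
Forge substitutes q_U(q_F) into its own profit: π_F = q_F(277 - q_F - (272 - q_F)/2) - 67q_F = (141 - (1/2)q_F)q_F - 67q_F.
The leader's first-order condition 74 - q_F = 0 yields q_F = 74.
Then q_U = (272 - 74)/2 = 99.

74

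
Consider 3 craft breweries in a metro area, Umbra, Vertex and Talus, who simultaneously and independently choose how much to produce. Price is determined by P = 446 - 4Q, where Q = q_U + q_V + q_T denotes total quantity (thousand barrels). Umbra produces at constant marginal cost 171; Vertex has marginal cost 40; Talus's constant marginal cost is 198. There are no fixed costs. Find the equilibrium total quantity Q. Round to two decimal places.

58.06

Umbra's profit: π_U = (446 - 4Q)q_U - (171q_U). Setting ∂π_U/∂q_U = 0: 275 - 8q_U - 4(q_V + q_T) = 0.
Vertex's first-order condition: 406 - 8q_V - 4(q_U + q_T) = 0.
Talus's profit: π_T = (446 - 4Q)q_T - (198q_T). Setting ∂π_T/∂q_T = 0: 248 - 8q_T - 4(q_U + q_V) = 0.
Summing all 3 equations gives 929 − 16Q = 0, hence Q = 929/16.
Back-substituting: q_U = (275 − 929/4)/4 = 171/16, q_V = (406 − 929/4)/4 = 695/16, q_T = (248 − 929/4)/4 = 63/16.
Total output Q = 171/16 + 695/16 + 63/16 = 929/16.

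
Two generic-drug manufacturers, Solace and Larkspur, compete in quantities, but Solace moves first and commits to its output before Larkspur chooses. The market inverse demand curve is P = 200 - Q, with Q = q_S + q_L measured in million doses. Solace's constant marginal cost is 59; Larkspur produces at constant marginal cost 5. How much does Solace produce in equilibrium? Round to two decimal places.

43.50

The follower Larkspur best-responds to any q_S: π_L = (200 - Q)q_L - 5q_L.
Follower FOC: 195 - q_S - 2q_L = 0, so q_L(q_S) = (195 - q_S)/2.
Solace substitutes q_L(q_S) into its own profit: π_S = q_S(200 - q_S - (195 - q_S)/2) - 59q_S = (205/2 - (1/2)q_S)q_S - 59q_S.
Maximising: ∂π_S/∂q_S = 87/2 - q_S = 0, giving q_S = 87/2.
Then q_L = (195 - 87/2)/2 = 303/4.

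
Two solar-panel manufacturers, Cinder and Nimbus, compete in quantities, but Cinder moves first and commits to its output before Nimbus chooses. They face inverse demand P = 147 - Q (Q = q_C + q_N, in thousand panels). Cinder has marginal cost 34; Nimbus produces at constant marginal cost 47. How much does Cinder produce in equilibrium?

63

Solve by backward induction. Given q_C, the follower Nimbus maximises π_N = (147 - q_C - q_N)q_N - 47q_N.
Follower FOC: 100 - q_C - 2q_N = 0, so q_N(q_C) = (100 - q_C)/2.
Cinder substitutes q_N(q_C) into its own profit: π_C = q_C(147 - q_C - (100 - q_C)/2) - 34q_C = (97 - (1/2)q_C)q_C - 34q_C.
Leader FOC: 63 - q_C = 0, so q_C = 63.
Then q_N = (100 - 63)/2 = 37/2.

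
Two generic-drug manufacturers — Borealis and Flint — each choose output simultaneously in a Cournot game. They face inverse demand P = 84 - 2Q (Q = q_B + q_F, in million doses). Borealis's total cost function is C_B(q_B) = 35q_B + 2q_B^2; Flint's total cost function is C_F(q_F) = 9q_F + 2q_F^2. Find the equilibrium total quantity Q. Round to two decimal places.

Borealis's profit: π_B = (84 - 2Q)q_B - (35q_B + 2q_B²). Setting ∂π_B/∂q_B = 0: 49 - 8q_B - 2(q_F) = 0.
Flint's first-order condition: 75 - 8q_F - 2(q_B) = 0.
Best responses: q_B = (49 - 2q_F)/8, q_F = (75 - 2q_B)/8.
Substituting one into the other gives q_B = 121/30 and q_F = 251/30.
Total output Q = 121/30 + 251/30 = 62/5.

12.40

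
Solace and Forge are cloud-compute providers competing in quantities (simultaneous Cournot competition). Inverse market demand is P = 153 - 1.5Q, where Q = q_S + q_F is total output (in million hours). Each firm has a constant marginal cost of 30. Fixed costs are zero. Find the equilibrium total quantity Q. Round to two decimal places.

Each firm earns π_i = (153 - 1.5Q)q_i - 30q_i.
Setting ∂π_i/∂q_i = 0 with rivals' quantities fixed: 123 - 3q_i - (3/2)q_j = 0.
By symmetry each firm produces the same amount; substituting q_j = q_i yields q_i = 123/(9/2) = 82/3.
Total output Q = 82/3 + 82/3 = 164/3.

54.67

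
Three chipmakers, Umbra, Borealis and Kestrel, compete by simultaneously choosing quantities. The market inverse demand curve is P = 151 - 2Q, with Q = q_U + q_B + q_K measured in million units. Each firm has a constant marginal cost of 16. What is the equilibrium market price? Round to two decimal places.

Each firm earns π_i = (151 - 2Q)q_i - 16q_i.
First-order condition (treating rivals' output as given): 135 - 4q_i - 2·Σ_{j≠i} q_j = 0.
With identical firms every q_j equals q_i, so Σ_{j≠i} q_j = 2q_i and 135 = 8q_i, giving q_i = 135/8.
Total output Q = 405/8, so price P = 151 - 2·(405/8) = 199/4.

49.75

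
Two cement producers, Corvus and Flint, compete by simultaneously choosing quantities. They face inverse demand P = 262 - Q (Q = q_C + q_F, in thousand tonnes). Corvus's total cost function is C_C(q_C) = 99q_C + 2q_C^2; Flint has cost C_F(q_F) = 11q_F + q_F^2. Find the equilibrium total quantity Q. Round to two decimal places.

Corvus's profit: π_C = (262 - Q)q_C - (99q_C + 2q_C²). Setting ∂π_C/∂q_C = 0: 163 - 6q_C - (q_F) = 0.
Flint's profit: π_F = (262 - Q)q_F - (11q_F + q_F²). Setting ∂π_F/∂q_F = 0: 251 - 4q_F - (q_C) = 0.
So q_C = (163 - q_F)/6 and q_F = (251 - q_C)/4.
Substituting one into the other gives q_C = 401/23 and q_F = 1343/23.
Total output Q = 401/23 + 1343/23 = 1744/23.

75.83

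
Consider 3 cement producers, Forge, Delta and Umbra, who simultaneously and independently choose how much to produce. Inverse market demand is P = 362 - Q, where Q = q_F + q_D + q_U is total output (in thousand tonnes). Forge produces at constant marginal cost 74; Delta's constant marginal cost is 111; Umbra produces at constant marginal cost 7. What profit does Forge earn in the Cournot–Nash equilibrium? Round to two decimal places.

Forge's profit: π_F = (362 - Q)q_F - (74q_F). Setting ∂π_F/∂q_F = 0: 288 - 2q_F - (q_D + q_U) = 0.
Delta's profit: π_D = (362 - Q)q_D - (111q_D). Setting ∂π_D/∂q_D = 0: 251 - 2q_D - (q_F + q_U) = 0.
Umbra's first-order condition: 355 - 2q_U - (q_F + q_D) = 0.
Summing all 3 equations gives 894 − 4Q = 0, hence Q = 447/2.
Back-substituting: q_F = (288 − 447/2) = 129/2, q_D = (251 − 447/2) = 55/2, q_U = (355 − 447/2) = 263/2.
Price P = 362 - 447/2 = 277/2.
Forge's profit: (277/2 - 74)·(129/2) = 4160.2500.

4160.25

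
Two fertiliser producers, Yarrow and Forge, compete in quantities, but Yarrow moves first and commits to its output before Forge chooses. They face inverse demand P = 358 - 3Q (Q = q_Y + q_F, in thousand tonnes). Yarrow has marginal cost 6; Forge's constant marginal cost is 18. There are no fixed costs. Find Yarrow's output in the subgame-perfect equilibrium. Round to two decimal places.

Solve by backward induction. Given q_Y, the follower Forge maximises π_F = (358 - 3q_Y - 3q_F)q_F - 18q_F.
Setting the follower's marginal profit to zero, 340 - 3q_Y - 6q_F = 0, i.e. q_F = (340 - 3q_Y)/6.
The leader anticipates this reaction. Substituting into P = 358 - 3Q gives P = 188 - (3/2)q_Y, so π_Y = (188 - (3/2)q_Y)q_Y - 6q_Y.
Leader FOC: 182 - 3q_Y = 0, so q_Y = 182/3.
Then q_F = (340 - 3·(182/3))/6 = 79/3.

60.67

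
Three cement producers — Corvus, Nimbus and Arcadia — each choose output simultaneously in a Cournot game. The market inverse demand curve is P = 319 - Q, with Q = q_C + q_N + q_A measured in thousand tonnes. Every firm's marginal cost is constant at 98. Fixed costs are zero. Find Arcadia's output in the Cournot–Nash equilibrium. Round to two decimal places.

A representative firm's profit is π_i = q_i(319 - Q) - 98q_i.
First-order condition (treating rivals' output as given): 221 - 2q_i - Σ_{j≠i} q_j = 0.
With identical firms every q_j equals q_i, so Σ_{j≠i} q_j = 2q_i and 221 = 4q_i, giving q_i = 221/4.

55.25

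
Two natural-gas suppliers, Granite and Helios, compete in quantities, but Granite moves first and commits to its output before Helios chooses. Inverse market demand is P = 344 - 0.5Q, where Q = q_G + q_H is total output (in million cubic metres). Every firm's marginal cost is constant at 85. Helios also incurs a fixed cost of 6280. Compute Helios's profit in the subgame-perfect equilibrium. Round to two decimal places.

The follower Helios best-responds to any q_G: π_H = (344 - 0.5Q)q_H - 85q_H.
Setting the follower's marginal profit to zero, 259 - (1/2)q_G - q_H = 0, i.e. q_H = (259 - (1/2)q_G).
Granite substitutes q_H(q_G) into its own profit: π_G = q_G(344 - (1/2)q_G - (259 - (1/2)q_G)/2) - 85q_G = (429/2 - (1/4)q_G)q_G - 85q_G.
Leader FOC: 259/2 - (1/2)q_G = 0, so q_G = 259.
Then q_H = (259 - (1/2)·259) = 259/2.
Price P = 344 - (1/2)·(777/2) = 599/4.
Helios's profit: (599/4 - 85)·(259/2) - 6280 = 2105.1250.

2105.13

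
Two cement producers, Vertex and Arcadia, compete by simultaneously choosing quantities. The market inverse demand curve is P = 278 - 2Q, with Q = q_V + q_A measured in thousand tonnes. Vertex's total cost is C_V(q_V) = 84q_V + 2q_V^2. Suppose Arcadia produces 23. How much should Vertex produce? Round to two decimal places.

18.50

With the rival's output fixed at 23, Vertex's profit is π_V = (278 - 2·23 - 2q_V)q_V - (84q_V + 2q_V²) = (232 - 2q_V)q_V - (84q_V + 2q_V²).
∂π_V/∂q_V = 148 - 8q_V = 0, so q_V = 37/2.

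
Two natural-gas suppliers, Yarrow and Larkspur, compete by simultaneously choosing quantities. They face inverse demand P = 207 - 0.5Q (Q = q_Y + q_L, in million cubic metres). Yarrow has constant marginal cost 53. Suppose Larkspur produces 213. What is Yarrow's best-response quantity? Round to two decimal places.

47.50

With the rival's output fixed at 213, Yarrow's profit is π_Y = (207 - (1/2)·213 - (1/2)q_Y)q_Y - (53q_Y) = (201/2 - (1/2)q_Y)q_Y - (53q_Y).
∂π_Y/∂q_Y = 95/2 - q_Y = 0, so q_Y = 95/2.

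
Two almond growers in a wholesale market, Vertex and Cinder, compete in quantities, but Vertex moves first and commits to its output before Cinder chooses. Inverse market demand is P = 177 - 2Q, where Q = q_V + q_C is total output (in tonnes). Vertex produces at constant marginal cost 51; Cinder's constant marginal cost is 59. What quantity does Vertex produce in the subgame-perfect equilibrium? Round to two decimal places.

33.50

The follower Cinder best-responds to any q_V: π_C = (177 - 2Q)q_C - 59q_C.
Setting the follower's marginal profit to zero, 118 - 2q_V - 4q_C = 0, i.e. q_C = (118 - 2q_V)/4.
Vertex substitutes q_C(q_V) into its own profit: π_V = q_V(177 - 2q_V - (118 - 2q_V)/2) - 51q_V = (118 - q_V)q_V - 51q_V.
Maximising: ∂π_V/∂q_V = 67 - 2q_V = 0, giving q_V = 67/2.
Then q_C = (118 - 2·(67/2))/4 = 51/4.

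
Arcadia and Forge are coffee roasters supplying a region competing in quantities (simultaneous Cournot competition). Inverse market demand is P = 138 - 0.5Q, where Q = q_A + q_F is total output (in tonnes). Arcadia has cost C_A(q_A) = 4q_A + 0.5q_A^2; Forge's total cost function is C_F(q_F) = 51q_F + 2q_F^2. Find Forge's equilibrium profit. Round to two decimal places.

Arcadia's profit: π_A = (138 - 0.5Q)q_A - (4q_A + (1/2)q_A²). Setting ∂π_A/∂q_A = 0: 134 - 2q_A - (1/2)(q_F) = 0.
Forge's first-order condition: 87 - 5q_F - (1/2)(q_A) = 0.
Best responses: q_A = (134 - (1/2)q_F)/2, q_F = (87 - (1/2)q_A)/5.
Solving the pair: q_A = 64.2564, q_F = 428/39.
Price P = 138 - (1/2)·(978/13) = 1305/13.
Forge's profit: (1305/13)·(428/39) - 51·(428/39) - 2(428/39)² = 301.0914.

301.09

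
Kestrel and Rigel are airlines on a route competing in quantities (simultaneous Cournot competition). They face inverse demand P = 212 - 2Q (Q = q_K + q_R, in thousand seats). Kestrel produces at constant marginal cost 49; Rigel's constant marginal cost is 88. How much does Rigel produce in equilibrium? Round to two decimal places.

Kestrel's profit: π_K = (212 - 2Q)q_K - (49q_K). Setting ∂π_K/∂q_K = 0: 163 - 4q_K - 2(q_R) = 0.
Rigel's profit: π_R = (212 - 2Q)q_R - (88q_R). Setting ∂π_R/∂q_R = 0: 124 - 4q_R - 2(q_K) = 0.
So q_K = (163 - 2q_R)/4 and q_R = (124 - 2q_K)/4.
Solving the pair: q_K = 101/3, q_R = 85/6.

14.17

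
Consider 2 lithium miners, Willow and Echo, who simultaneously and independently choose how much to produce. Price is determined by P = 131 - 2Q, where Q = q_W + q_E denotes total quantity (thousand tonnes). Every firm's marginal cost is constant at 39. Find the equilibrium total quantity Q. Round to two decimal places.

A representative firm's profit is π_i = q_i(131 - 2Q) - 39q_i.
Setting ∂π_i/∂q_i = 0 with rivals' quantities fixed: 92 - 4q_i - 2q_j = 0.
With identical firms every q_j equals q_i, so q_j = q_i and 92 = 6q_i, giving q_i = 46/3.
Total output Q = 46/3 + 46/3 = 92/3.

30.67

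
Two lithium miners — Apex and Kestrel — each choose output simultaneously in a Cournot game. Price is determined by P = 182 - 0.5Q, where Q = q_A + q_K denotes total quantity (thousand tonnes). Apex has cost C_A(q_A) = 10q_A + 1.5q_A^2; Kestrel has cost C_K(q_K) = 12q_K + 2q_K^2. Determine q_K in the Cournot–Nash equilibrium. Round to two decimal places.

Apex's profit: π_A = (182 - 0.5Q)q_A - (10q_A + (3/2)q_A²). Setting ∂π_A/∂q_A = 0: 172 - 4q_A - (1/2)(q_K) = 0.
Kestrel's profit: π_K = (182 - 0.5Q)q_K - (12q_K + 2q_K²). Setting ∂π_K/∂q_K = 0: 170 - 5q_K - (1/2)(q_A) = 0.
Best responses: q_A = (172 - (1/2)q_K)/4, q_K = (170 - (1/2)q_A)/5.
Substituting one into the other gives q_A = 39.2405 and q_K = 30.0759.

30.08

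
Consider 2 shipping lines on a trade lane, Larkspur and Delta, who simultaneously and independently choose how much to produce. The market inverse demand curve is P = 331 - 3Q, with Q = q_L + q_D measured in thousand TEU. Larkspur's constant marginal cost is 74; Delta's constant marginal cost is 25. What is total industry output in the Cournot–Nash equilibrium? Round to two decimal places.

Larkspur's profit: π_L = (331 - 3Q)q_L - (74q_L). Setting ∂π_L/∂q_L = 0: 257 - 6q_L - 3(q_D) = 0.
Delta's profit: π_D = (331 - 3Q)q_D - (25q_D). Setting ∂π_D/∂q_D = 0: 306 - 6q_D - 3(q_L) = 0.
Best responses: q_L = (257 - 3q_D)/6, q_D = (306 - 3q_L)/6.
Solving the pair: q_L = 208/9, q_D = 355/9.
Total output Q = 208/9 + 355/9 = 563/9.

62.56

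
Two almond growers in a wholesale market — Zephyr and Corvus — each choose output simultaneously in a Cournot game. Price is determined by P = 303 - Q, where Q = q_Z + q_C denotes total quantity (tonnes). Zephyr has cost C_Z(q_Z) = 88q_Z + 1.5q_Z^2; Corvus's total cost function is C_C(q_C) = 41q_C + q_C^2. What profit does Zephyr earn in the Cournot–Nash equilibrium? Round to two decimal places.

Zephyr's profit: π_Z = (303 - Q)q_Z - (88q_Z + (3/2)q_Z²). Setting ∂π_Z/∂q_Z = 0: 215 - 5q_Z - (q_C) = 0.
Corvus's first-order condition: 262 - 4q_C - (q_Z) = 0.
So q_Z = (215 - q_C)/5 and q_C = (262 - q_Z)/4.
Solving the pair: q_Z = 598/19, q_C = 1095/19.
Price P = 303 - 1693/19 = 213.8947.
Zephyr's profit: 213.8947·(598/19) - 88·(598/19) - (3/2)(598/19)² = 2476.4820.

2476.48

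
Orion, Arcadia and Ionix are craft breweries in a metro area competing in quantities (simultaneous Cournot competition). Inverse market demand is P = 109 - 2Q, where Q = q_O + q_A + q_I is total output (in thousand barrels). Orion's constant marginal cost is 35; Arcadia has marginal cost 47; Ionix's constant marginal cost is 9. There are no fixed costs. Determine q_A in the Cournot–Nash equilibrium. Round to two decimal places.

Orion's profit: π_O = (109 - 2Q)q_O - (35q_O). Setting ∂π_O/∂q_O = 0: 74 - 4q_O - 2(q_A + q_I) = 0.
Arcadia's profit: π_A = (109 - 2Q)q_A - (47q_A). Setting ∂π_A/∂q_A = 0: 62 - 4q_A - 2(q_O + q_I) = 0.
Ionix's first-order condition: 100 - 4q_I - 2(q_O + q_A) = 0.
Summing all 3 equations gives 236 − 8Q = 0, hence Q = 59/2.
Back-substituting: q_O = (74 − 59)/2 = 15/2, q_A = (62 − 59)/2 = 3/2, q_I = (100 − 59)/2 = 41/2.

1.50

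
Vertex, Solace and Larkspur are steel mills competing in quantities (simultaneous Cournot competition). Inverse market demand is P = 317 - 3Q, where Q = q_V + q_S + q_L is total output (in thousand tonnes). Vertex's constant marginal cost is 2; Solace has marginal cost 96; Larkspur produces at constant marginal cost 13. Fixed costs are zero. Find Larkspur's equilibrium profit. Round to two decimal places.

Vertex's profit: π_V = (317 - 3Q)q_V - (2q_V). Setting ∂π_V/∂q_V = 0: 315 - 6q_V - 3(q_S + q_L) = 0.
Solace's first-order condition: 221 - 6q_S - 3(q_V + q_L) = 0.
Larkspur's first-order condition: 304 - 6q_L - 3(q_V + q_S) = 0.
Adding the 3 conditions: 840 − 6Q − 6Q = 0, i.e. Q = 70.
Back-substituting: q_V = (315 − 210)/3 = 35, q_S = (221 − 210)/3 = 11/3, q_L = (304 − 210)/3 = 94/3.
Price P = 317 - 3·70 = 107.
Larkspur's profit: (107 - 13)·(94/3) = 2945.3333.

2945.33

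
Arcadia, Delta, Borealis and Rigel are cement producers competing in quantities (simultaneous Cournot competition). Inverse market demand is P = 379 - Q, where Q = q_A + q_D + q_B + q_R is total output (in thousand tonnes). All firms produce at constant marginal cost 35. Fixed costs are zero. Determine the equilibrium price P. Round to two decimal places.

Each firm earns π_i = (379 - Q)q_i - 35q_i.
First-order condition (treating rivals' output as given): 344 - 2q_i - Σ_{j≠i} q_j = 0.
By symmetry each firm produces the same amount; substituting Σ_{j≠i} q_j = 3q_i yields q_i = 344/5.
Total output Q = 1376/5, so price P = 379 - 1376/5 = 519/5.

103.80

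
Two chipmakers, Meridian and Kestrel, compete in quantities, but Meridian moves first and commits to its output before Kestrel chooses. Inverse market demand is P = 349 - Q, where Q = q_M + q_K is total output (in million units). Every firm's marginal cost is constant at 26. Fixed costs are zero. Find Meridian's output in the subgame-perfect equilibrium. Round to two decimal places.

The follower Kestrel best-responds to any q_M: π_K = (349 - Q)q_K - 26q_K.
∂π_K/∂q_K = 323 - q_M - 2q_K = 0 gives the reaction function q_K = (323 - q_M)/2.
The leader anticipates this reaction. Substituting into P = 349 - Q gives P = 375/2 - (1/2)q_M, so π_M = (375/2 - (1/2)q_M)q_M - 26q_M.
Leader FOC: 323/2 - q_M = 0, so q_M = 323/2.
Then q_K = (323 - 323/2)/2 = 323/4.

161.50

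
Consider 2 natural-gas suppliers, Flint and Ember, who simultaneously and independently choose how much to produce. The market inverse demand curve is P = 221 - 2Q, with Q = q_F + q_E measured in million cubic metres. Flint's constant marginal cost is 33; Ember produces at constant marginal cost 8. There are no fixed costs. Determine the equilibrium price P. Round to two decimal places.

Flint's profit: π_F = (221 - 2Q)q_F - (33q_F). Setting ∂π_F/∂q_F = 0: 188 - 4q_F - 2(q_E) = 0.
Ember's profit: π_E = (221 - 2Q)q_E - (8q_E). Setting ∂π_E/∂q_E = 0: 213 - 4q_E - 2(q_F) = 0.
Best responses: q_F = (188 - 2q_E)/4, q_E = (213 - 2q_F)/4.
Solving the pair: q_F = 163/6, q_E = 119/3.
Total output Q = 401/6, so price P = 221 - 2·(401/6) = 262/3.

87.33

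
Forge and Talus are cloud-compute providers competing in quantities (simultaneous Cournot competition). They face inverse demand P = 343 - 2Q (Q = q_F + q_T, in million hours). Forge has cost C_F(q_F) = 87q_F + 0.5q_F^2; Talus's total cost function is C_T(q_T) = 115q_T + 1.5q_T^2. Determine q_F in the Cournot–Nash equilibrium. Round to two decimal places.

43.10

Forge's profit: π_F = (343 - 2Q)q_F - (87q_F + (1/2)q_F²). Setting ∂π_F/∂q_F = 0: 256 - 5q_F - 2(q_T) = 0.
Talus's first-order condition: 228 - 7q_T - 2(q_F) = 0.
Rearranging gives the reaction functions q_F = (256 - 2q_T)/5 and q_T = (228 - 2q_F)/7.
Substituting one into the other gives q_F = 1336/31 and q_T = 628/31.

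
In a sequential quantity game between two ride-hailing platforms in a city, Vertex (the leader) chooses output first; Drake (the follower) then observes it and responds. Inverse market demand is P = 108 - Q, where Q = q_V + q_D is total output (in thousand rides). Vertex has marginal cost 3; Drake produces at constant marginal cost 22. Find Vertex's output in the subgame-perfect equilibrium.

Solve by backward induction. Given q_V, the follower Drake maximises π_D = (108 - q_V - q_D)q_D - 22q_D.
Setting the follower's marginal profit to zero, 86 - q_V - 2q_D = 0, i.e. q_D = (86 - q_V)/2.
The leader anticipates this reaction. Substituting into P = 108 - Q gives P = 65 - (1/2)q_V, so π_V = (65 - (1/2)q_V)q_V - 3q_V.
Leader FOC: 62 - q_V = 0, so q_V = 62.
Then q_D = (86 - 62)/2 = 12.

62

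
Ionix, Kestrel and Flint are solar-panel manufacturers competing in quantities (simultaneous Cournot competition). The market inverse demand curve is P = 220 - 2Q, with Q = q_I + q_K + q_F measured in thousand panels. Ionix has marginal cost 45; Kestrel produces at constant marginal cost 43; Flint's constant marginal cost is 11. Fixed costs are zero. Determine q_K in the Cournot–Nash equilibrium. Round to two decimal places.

18.38

Ionix's profit: π_I = (220 - 2Q)q_I - (45q_I). Setting ∂π_I/∂q_I = 0: 175 - 4q_I - 2(q_K + q_F) = 0.
Kestrel's profit: π_K = (220 - 2Q)q_K - (43q_K). Setting ∂π_K/∂q_K = 0: 177 - 4q_K - 2(q_I + q_F) = 0.
Flint's first-order condition: 209 - 4q_F - 2(q_I + q_K) = 0.
Summing all 3 equations gives 561 − 8Q = 0, hence Q = 561/8.
Back-substituting: q_I = (175 − 561/4)/2 = 139/8, q_K = (177 − 561/4)/2 = 147/8, q_F = (209 − 561/4)/2 = 275/8.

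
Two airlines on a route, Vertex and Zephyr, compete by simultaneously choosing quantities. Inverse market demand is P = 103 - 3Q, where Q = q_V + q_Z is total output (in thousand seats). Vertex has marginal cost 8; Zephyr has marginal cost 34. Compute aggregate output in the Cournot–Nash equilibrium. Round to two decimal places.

Vertex's profit: π_V = (103 - 3Q)q_V - (8q_V). Setting ∂π_V/∂q_V = 0: 95 - 6q_V - 3(q_Z) = 0.
Zephyr's first-order condition: 69 - 6q_Z - 3(q_V) = 0.
So q_V = (95 - 3q_Z)/6 and q_Z = (69 - 3q_V)/6.
Solving the pair: q_V = 121/9, q_Z = 43/9.
Total output Q = 121/9 + 43/9 = 164/9.

18.22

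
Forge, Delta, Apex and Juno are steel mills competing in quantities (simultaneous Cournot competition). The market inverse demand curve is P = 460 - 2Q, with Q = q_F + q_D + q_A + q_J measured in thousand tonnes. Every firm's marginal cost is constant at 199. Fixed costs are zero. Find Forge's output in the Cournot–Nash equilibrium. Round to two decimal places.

Each firm earns π_i = (460 - 2Q)q_i - 199q_i.
Setting ∂π_i/∂q_i = 0 with rivals' quantities fixed: 261 - 4q_i - 2·Σ_{j≠i} q_j = 0.
By symmetry each firm produces the same amount; substituting Σ_{j≠i} q_j = 3q_i yields q_i = 261/10.

26.10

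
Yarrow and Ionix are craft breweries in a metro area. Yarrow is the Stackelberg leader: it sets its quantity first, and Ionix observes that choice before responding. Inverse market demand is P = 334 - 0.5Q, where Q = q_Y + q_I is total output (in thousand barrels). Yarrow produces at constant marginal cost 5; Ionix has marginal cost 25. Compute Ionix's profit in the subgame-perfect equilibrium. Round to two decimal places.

The follower Ionix best-responds to any q_Y: π_I = (334 - 0.5Q)q_I - 25q_I.
Setting the follower's marginal profit to zero, 309 - (1/2)q_Y - q_I = 0, i.e. q_I = (309 - (1/2)q_Y).
The leader anticipates this reaction. Substituting into P = 334 - 0.5Q gives P = 359/2 - (1/4)q_Y, so π_Y = (359/2 - (1/4)q_Y)q_Y - 5q_Y.
Maximising: ∂π_Y/∂q_Y = 349/2 - (1/2)q_Y = 0, giving q_Y = 349.
Then q_I = (309 - (1/2)·349) = 269/2.
Price P = 334 - (1/2)·(967/2) = 369/4.
Ionix's profit: (369/4 - 25)·(269/2) = 9045.1250.

9045.13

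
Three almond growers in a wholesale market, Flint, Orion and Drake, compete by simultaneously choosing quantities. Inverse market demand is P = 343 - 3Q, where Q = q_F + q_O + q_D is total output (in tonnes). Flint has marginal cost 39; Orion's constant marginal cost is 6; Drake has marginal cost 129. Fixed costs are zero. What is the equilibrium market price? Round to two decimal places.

129.25

Flint's profit: π_F = (343 - 3Q)q_F - (39q_F). Setting ∂π_F/∂q_F = 0: 304 - 6q_F - 3(q_O + q_D) = 0.
Orion's first-order condition: 337 - 6q_O - 3(q_F + q_D) = 0.
Drake's first-order condition: 214 - 6q_D - 3(q_F + q_O) = 0.
Adding the 3 first-order conditions: 855 − 12Q = 0, so Q = 285/4.
Back-substituting: q_F = (304 − 855/4)/3 = 361/12, q_O = (337 − 855/4)/3 = 493/12, q_D = (214 − 855/4)/3 = 1/12.
Total output Q = 285/4, so price P = 343 - 3·(285/4) = 517/4.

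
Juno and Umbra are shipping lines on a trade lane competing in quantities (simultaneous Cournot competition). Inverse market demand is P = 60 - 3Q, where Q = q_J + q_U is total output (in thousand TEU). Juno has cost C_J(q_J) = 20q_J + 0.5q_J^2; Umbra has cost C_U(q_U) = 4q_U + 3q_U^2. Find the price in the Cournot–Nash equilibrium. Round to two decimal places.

Juno's profit: π_J = (60 - 3Q)q_J - (20q_J + (1/2)q_J²). Setting ∂π_J/∂q_J = 0: 40 - 7q_J - 3(q_U) = 0.
Umbra's profit: π_U = (60 - 3Q)q_U - (4q_U + 3q_U²). Setting ∂π_U/∂q_U = 0: 56 - 12q_U - 3(q_J) = 0.
Best responses: q_J = (40 - 3q_U)/7, q_U = (56 - 3q_J)/12.
Solving the pair: q_J = 104/25, q_U = 272/75.
Total output Q = 584/75, so price P = 60 - 3·(584/75) = 916/25.

36.64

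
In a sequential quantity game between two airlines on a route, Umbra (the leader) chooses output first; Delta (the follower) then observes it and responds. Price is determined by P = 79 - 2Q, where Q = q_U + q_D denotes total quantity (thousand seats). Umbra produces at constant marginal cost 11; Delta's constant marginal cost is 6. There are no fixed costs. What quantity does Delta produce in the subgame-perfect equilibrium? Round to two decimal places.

10.38

Solve by backward induction. Given q_U, the follower Delta maximises π_D = (79 - 2q_U - 2q_D)q_D - 6q_D.
Setting the follower's marginal profit to zero, 73 - 2q_U - 4q_D = 0, i.e. q_D = (73 - 2q_U)/4.
Umbra substitutes q_D(q_U) into its own profit: π_U = q_U(79 - 2q_U - (73 - 2q_U)/2) - 11q_U = (85/2 - q_U)q_U - 11q_U.
The leader's first-order condition 63/2 - 2q_U = 0 yields q_U = 63/4.
Then q_D = (73 - 2·(63/4))/4 = 83/8.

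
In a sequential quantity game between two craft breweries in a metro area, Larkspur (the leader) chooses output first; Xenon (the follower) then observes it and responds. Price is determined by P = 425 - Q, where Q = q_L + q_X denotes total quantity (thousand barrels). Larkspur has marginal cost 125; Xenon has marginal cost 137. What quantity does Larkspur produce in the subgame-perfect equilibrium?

156

Solve by backward induction. Given q_L, the follower Xenon maximises π_X = (425 - q_L - q_X)q_X - 137q_X.
∂π_X/∂q_X = 288 - q_L - 2q_X = 0 gives the reaction function q_X = (288 - q_L)/2.
Larkspur substitutes q_X(q_L) into its own profit: π_L = q_L(425 - q_L - (288 - q_L)/2) - 125q_L = (281 - (1/2)q_L)q_L - 125q_L.
Leader FOC: 156 - q_L = 0, so q_L = 156.
Then q_X = (288 - 156)/2 = 66.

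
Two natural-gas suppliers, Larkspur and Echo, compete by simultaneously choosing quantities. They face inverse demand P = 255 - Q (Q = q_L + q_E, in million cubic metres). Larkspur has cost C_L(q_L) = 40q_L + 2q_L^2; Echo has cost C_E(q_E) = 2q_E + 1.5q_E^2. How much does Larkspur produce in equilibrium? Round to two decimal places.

Larkspur's profit: π_L = (255 - Q)q_L - (40q_L + 2q_L²). Setting ∂π_L/∂q_L = 0: 215 - 6q_L - (q_E) = 0.
Echo's first-order condition: 253 - 5q_E - (q_L) = 0.
Best responses: q_L = (215 - q_E)/6, q_E = (253 - q_L)/5.
Solving the pair: q_L = 822/29, q_E = 1303/29.

28.34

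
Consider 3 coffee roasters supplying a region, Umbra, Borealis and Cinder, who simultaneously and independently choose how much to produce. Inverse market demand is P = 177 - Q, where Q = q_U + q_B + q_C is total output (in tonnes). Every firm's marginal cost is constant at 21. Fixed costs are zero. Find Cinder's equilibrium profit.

Each firm earns π_i = (177 - Q)q_i - 21q_i.
Setting ∂π_i/∂q_i = 0 with rivals' quantities fixed: 156 - 2q_i - Σ_{j≠i} q_j = 0.
With identical firms every q_j equals q_i, so Σ_{j≠i} q_j = 2q_i and 156 = 4q_i, giving q_i = 39.
Price P = 177 - 117 = 60.
Cinder's profit: (60 - 21)·39 = 1521.

1521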